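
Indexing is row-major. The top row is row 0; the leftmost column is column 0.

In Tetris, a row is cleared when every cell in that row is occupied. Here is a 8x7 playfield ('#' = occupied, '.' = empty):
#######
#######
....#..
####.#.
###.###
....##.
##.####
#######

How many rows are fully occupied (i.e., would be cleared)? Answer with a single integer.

Check each row:
  row 0: 0 empty cells -> FULL (clear)
  row 1: 0 empty cells -> FULL (clear)
  row 2: 6 empty cells -> not full
  row 3: 2 empty cells -> not full
  row 4: 1 empty cell -> not full
  row 5: 5 empty cells -> not full
  row 6: 1 empty cell -> not full
  row 7: 0 empty cells -> FULL (clear)
Total rows cleared: 3

Answer: 3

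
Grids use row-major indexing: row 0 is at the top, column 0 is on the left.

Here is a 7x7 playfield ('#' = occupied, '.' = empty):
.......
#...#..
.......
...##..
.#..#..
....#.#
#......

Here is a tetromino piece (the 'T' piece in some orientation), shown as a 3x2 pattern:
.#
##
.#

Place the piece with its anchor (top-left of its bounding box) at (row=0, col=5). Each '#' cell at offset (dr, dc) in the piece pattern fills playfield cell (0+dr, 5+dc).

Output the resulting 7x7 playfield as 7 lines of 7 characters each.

Answer: ......#
#...###
......#
...##..
.#..#..
....#.#
#......

Derivation:
Fill (0+0,5+1) = (0,6)
Fill (0+1,5+0) = (1,5)
Fill (0+1,5+1) = (1,6)
Fill (0+2,5+1) = (2,6)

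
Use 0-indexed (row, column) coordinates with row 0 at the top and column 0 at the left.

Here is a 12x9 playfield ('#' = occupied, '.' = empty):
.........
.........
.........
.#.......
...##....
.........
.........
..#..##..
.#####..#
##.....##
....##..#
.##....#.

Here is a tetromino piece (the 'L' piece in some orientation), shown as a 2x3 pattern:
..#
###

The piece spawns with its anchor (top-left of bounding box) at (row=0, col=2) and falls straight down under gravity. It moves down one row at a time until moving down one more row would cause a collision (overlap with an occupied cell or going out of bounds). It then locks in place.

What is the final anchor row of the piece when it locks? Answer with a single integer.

Answer: 2

Derivation:
Spawn at (row=0, col=2). Try each row:
  row 0: fits
  row 1: fits
  row 2: fits
  row 3: blocked -> lock at row 2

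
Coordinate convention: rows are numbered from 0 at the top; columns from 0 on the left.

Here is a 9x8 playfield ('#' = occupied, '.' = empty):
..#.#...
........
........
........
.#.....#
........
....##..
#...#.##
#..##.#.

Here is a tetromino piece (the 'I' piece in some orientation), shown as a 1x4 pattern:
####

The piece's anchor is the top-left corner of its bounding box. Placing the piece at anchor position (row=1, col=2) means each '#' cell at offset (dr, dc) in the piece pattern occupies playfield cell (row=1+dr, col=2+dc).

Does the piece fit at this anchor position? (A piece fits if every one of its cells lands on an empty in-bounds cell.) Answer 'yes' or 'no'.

Check each piece cell at anchor (1, 2):
  offset (0,0) -> (1,2): empty -> OK
  offset (0,1) -> (1,3): empty -> OK
  offset (0,2) -> (1,4): empty -> OK
  offset (0,3) -> (1,5): empty -> OK
All cells valid: yes

Answer: yes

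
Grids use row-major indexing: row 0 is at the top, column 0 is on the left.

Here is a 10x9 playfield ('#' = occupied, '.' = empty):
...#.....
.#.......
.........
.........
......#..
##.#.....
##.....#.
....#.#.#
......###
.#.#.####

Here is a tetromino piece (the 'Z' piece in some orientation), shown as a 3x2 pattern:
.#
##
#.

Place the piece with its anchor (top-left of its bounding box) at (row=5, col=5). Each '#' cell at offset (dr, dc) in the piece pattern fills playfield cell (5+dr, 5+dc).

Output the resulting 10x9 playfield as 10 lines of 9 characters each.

Fill (5+0,5+1) = (5,6)
Fill (5+1,5+0) = (6,5)
Fill (5+1,5+1) = (6,6)
Fill (5+2,5+0) = (7,5)

Answer: ...#.....
.#.......
.........
.........
......#..
##.#..#..
##...###.
....###.#
......###
.#.#.####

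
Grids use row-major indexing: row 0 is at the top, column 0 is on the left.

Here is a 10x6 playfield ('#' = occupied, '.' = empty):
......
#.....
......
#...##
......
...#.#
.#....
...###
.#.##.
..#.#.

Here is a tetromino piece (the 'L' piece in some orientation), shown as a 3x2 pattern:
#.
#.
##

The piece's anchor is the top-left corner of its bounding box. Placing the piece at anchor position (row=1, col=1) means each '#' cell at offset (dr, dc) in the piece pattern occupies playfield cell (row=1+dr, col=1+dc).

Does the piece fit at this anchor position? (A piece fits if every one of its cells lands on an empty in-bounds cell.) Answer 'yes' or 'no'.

Answer: yes

Derivation:
Check each piece cell at anchor (1, 1):
  offset (0,0) -> (1,1): empty -> OK
  offset (1,0) -> (2,1): empty -> OK
  offset (2,0) -> (3,1): empty -> OK
  offset (2,1) -> (3,2): empty -> OK
All cells valid: yes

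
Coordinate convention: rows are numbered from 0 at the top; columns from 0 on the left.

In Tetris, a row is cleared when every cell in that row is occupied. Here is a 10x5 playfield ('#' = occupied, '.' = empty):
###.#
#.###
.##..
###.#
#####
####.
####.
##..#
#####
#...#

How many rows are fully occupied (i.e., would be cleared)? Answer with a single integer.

Check each row:
  row 0: 1 empty cell -> not full
  row 1: 1 empty cell -> not full
  row 2: 3 empty cells -> not full
  row 3: 1 empty cell -> not full
  row 4: 0 empty cells -> FULL (clear)
  row 5: 1 empty cell -> not full
  row 6: 1 empty cell -> not full
  row 7: 2 empty cells -> not full
  row 8: 0 empty cells -> FULL (clear)
  row 9: 3 empty cells -> not full
Total rows cleared: 2

Answer: 2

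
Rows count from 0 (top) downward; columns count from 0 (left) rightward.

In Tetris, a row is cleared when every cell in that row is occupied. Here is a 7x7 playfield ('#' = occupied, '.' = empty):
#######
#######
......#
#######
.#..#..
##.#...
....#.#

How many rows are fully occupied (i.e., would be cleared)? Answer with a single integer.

Check each row:
  row 0: 0 empty cells -> FULL (clear)
  row 1: 0 empty cells -> FULL (clear)
  row 2: 6 empty cells -> not full
  row 3: 0 empty cells -> FULL (clear)
  row 4: 5 empty cells -> not full
  row 5: 4 empty cells -> not full
  row 6: 5 empty cells -> not full
Total rows cleared: 3

Answer: 3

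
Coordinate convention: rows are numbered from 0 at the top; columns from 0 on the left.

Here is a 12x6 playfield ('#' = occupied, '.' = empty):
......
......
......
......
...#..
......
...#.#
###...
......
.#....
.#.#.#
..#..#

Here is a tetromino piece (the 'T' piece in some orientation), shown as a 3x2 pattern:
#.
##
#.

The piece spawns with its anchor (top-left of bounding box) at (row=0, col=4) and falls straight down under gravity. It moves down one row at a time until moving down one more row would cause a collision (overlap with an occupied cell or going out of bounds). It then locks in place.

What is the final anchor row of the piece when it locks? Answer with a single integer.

Answer: 4

Derivation:
Spawn at (row=0, col=4). Try each row:
  row 0: fits
  row 1: fits
  row 2: fits
  row 3: fits
  row 4: fits
  row 5: blocked -> lock at row 4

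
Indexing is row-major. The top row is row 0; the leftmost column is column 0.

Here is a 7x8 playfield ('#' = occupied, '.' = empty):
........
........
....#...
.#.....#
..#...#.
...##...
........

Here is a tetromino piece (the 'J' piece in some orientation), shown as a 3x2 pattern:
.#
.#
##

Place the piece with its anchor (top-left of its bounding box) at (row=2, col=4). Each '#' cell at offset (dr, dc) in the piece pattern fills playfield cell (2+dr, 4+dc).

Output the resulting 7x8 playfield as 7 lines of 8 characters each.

Answer: ........
........
....##..
.#...#.#
..#.###.
...##...
........

Derivation:
Fill (2+0,4+1) = (2,5)
Fill (2+1,4+1) = (3,5)
Fill (2+2,4+0) = (4,4)
Fill (2+2,4+1) = (4,5)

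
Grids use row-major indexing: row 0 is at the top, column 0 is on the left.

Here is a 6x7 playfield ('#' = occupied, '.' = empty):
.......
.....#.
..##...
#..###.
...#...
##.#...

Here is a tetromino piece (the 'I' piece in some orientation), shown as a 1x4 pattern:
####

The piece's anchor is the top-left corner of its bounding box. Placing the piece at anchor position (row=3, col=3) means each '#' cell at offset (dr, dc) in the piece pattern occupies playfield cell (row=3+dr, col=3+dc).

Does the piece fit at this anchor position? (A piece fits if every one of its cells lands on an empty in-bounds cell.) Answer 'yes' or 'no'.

Check each piece cell at anchor (3, 3):
  offset (0,0) -> (3,3): occupied ('#') -> FAIL
  offset (0,1) -> (3,4): occupied ('#') -> FAIL
  offset (0,2) -> (3,5): occupied ('#') -> FAIL
  offset (0,3) -> (3,6): empty -> OK
All cells valid: no

Answer: no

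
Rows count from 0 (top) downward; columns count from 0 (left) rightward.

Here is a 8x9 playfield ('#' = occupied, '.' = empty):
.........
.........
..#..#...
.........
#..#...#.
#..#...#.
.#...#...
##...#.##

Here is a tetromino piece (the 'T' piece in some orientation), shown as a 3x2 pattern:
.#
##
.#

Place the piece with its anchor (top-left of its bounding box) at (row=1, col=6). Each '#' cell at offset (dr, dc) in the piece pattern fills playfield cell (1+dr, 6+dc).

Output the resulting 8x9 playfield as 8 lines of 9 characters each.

Answer: .........
.......#.
..#..###.
.......#.
#..#...#.
#..#...#.
.#...#...
##...#.##

Derivation:
Fill (1+0,6+1) = (1,7)
Fill (1+1,6+0) = (2,6)
Fill (1+1,6+1) = (2,7)
Fill (1+2,6+1) = (3,7)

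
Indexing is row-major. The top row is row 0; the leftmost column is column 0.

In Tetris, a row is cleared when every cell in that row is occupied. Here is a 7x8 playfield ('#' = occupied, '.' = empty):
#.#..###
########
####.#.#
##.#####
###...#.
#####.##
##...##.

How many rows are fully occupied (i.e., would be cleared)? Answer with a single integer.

Answer: 1

Derivation:
Check each row:
  row 0: 3 empty cells -> not full
  row 1: 0 empty cells -> FULL (clear)
  row 2: 2 empty cells -> not full
  row 3: 1 empty cell -> not full
  row 4: 4 empty cells -> not full
  row 5: 1 empty cell -> not full
  row 6: 4 empty cells -> not full
Total rows cleared: 1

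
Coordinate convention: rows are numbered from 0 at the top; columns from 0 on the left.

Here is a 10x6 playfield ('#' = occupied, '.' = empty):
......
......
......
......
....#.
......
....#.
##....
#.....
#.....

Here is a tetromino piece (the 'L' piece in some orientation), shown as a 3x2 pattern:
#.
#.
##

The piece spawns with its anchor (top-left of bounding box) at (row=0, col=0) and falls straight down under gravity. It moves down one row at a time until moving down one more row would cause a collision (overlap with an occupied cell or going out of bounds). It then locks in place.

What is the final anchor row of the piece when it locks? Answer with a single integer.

Answer: 4

Derivation:
Spawn at (row=0, col=0). Try each row:
  row 0: fits
  row 1: fits
  row 2: fits
  row 3: fits
  row 4: fits
  row 5: blocked -> lock at row 4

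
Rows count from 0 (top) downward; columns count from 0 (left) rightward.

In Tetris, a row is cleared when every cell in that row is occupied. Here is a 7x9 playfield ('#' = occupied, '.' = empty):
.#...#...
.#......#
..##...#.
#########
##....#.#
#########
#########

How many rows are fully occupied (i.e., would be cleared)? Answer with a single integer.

Check each row:
  row 0: 7 empty cells -> not full
  row 1: 7 empty cells -> not full
  row 2: 6 empty cells -> not full
  row 3: 0 empty cells -> FULL (clear)
  row 4: 5 empty cells -> not full
  row 5: 0 empty cells -> FULL (clear)
  row 6: 0 empty cells -> FULL (clear)
Total rows cleared: 3

Answer: 3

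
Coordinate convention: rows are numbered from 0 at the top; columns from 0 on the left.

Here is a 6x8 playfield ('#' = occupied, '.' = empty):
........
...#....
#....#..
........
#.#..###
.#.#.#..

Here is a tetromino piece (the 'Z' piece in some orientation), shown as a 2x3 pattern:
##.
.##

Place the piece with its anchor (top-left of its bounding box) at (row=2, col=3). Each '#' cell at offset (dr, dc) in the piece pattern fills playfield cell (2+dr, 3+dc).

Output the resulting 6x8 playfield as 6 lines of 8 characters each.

Fill (2+0,3+0) = (2,3)
Fill (2+0,3+1) = (2,4)
Fill (2+1,3+1) = (3,4)
Fill (2+1,3+2) = (3,5)

Answer: ........
...#....
#..###..
....##..
#.#..###
.#.#.#..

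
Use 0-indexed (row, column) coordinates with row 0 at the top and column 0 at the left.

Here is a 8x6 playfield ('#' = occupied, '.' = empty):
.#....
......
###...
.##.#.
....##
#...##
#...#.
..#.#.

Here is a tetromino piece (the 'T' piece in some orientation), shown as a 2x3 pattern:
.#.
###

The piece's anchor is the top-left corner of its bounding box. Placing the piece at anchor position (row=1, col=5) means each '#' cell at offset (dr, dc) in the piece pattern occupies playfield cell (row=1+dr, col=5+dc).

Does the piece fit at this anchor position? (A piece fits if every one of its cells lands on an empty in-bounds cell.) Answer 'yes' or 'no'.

Check each piece cell at anchor (1, 5):
  offset (0,1) -> (1,6): out of bounds -> FAIL
  offset (1,0) -> (2,5): empty -> OK
  offset (1,1) -> (2,6): out of bounds -> FAIL
  offset (1,2) -> (2,7): out of bounds -> FAIL
All cells valid: no

Answer: no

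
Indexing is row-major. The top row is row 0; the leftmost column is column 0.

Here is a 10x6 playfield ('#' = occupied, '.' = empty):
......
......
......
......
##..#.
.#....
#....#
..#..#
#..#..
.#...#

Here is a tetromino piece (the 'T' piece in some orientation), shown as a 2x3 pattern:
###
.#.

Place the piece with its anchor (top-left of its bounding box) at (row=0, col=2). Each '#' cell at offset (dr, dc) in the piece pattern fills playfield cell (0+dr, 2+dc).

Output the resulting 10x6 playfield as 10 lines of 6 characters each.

Answer: ..###.
...#..
......
......
##..#.
.#....
#....#
..#..#
#..#..
.#...#

Derivation:
Fill (0+0,2+0) = (0,2)
Fill (0+0,2+1) = (0,3)
Fill (0+0,2+2) = (0,4)
Fill (0+1,2+1) = (1,3)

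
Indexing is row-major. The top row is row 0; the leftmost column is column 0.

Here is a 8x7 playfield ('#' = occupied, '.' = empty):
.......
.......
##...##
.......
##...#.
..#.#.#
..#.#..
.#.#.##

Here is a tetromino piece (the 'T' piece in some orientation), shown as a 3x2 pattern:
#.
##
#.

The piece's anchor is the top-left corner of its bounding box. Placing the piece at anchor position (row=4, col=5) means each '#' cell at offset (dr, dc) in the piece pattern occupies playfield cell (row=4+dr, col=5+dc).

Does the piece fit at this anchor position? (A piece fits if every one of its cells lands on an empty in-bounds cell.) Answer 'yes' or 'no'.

Check each piece cell at anchor (4, 5):
  offset (0,0) -> (4,5): occupied ('#') -> FAIL
  offset (1,0) -> (5,5): empty -> OK
  offset (1,1) -> (5,6): occupied ('#') -> FAIL
  offset (2,0) -> (6,5): empty -> OK
All cells valid: no

Answer: no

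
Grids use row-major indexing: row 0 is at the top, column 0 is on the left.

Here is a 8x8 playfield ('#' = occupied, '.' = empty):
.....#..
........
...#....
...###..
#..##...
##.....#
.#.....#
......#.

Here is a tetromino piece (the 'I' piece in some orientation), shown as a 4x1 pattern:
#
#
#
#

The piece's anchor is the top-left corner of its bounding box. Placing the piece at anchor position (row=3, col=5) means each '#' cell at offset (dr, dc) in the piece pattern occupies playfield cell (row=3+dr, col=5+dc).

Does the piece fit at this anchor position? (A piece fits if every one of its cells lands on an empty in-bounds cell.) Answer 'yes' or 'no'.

Check each piece cell at anchor (3, 5):
  offset (0,0) -> (3,5): occupied ('#') -> FAIL
  offset (1,0) -> (4,5): empty -> OK
  offset (2,0) -> (5,5): empty -> OK
  offset (3,0) -> (6,5): empty -> OK
All cells valid: no

Answer: no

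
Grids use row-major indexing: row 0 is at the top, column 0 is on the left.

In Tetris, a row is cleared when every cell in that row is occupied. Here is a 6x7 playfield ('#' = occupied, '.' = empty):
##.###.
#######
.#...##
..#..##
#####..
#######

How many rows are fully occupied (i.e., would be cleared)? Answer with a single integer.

Check each row:
  row 0: 2 empty cells -> not full
  row 1: 0 empty cells -> FULL (clear)
  row 2: 4 empty cells -> not full
  row 3: 4 empty cells -> not full
  row 4: 2 empty cells -> not full
  row 5: 0 empty cells -> FULL (clear)
Total rows cleared: 2

Answer: 2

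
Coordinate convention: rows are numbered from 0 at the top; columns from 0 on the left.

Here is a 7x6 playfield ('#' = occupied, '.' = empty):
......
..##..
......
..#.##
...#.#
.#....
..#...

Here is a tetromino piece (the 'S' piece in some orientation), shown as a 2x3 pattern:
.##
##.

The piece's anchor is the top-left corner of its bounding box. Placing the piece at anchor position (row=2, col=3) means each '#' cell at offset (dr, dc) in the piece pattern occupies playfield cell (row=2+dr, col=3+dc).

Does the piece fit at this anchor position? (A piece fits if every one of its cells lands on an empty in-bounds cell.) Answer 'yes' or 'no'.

Answer: no

Derivation:
Check each piece cell at anchor (2, 3):
  offset (0,1) -> (2,4): empty -> OK
  offset (0,2) -> (2,5): empty -> OK
  offset (1,0) -> (3,3): empty -> OK
  offset (1,1) -> (3,4): occupied ('#') -> FAIL
All cells valid: no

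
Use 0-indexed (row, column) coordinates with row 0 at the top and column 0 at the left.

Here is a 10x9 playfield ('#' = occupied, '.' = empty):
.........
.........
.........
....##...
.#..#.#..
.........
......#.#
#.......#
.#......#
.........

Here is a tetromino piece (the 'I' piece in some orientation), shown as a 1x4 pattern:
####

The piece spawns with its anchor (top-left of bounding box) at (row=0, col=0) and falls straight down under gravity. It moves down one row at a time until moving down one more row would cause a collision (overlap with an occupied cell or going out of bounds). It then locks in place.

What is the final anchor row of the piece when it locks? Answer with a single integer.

Answer: 3

Derivation:
Spawn at (row=0, col=0). Try each row:
  row 0: fits
  row 1: fits
  row 2: fits
  row 3: fits
  row 4: blocked -> lock at row 3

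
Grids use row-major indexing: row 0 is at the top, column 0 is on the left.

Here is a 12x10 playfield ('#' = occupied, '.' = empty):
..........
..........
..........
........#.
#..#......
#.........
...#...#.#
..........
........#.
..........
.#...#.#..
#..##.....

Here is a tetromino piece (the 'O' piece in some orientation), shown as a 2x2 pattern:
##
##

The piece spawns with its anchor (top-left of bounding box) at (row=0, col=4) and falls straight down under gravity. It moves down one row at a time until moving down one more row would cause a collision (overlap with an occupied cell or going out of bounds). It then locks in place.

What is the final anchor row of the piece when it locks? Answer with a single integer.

Answer: 8

Derivation:
Spawn at (row=0, col=4). Try each row:
  row 0: fits
  row 1: fits
  row 2: fits
  row 3: fits
  row 4: fits
  row 5: fits
  row 6: fits
  row 7: fits
  row 8: fits
  row 9: blocked -> lock at row 8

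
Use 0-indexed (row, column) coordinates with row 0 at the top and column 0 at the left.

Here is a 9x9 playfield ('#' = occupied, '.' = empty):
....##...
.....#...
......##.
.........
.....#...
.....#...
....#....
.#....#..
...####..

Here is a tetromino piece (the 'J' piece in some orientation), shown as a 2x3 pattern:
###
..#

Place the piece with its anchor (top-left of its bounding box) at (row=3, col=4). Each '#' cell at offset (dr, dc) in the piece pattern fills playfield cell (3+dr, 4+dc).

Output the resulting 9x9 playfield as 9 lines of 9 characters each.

Answer: ....##...
.....#...
......##.
....###..
.....##..
.....#...
....#....
.#....#..
...####..

Derivation:
Fill (3+0,4+0) = (3,4)
Fill (3+0,4+1) = (3,5)
Fill (3+0,4+2) = (3,6)
Fill (3+1,4+2) = (4,6)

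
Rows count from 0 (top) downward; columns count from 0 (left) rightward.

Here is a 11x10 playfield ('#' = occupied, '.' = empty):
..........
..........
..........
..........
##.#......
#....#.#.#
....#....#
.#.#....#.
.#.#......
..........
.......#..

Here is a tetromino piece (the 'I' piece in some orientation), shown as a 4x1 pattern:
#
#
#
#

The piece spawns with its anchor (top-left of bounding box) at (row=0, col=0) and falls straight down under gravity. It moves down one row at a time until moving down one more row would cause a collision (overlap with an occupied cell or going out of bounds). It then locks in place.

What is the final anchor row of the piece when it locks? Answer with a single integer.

Answer: 0

Derivation:
Spawn at (row=0, col=0). Try each row:
  row 0: fits
  row 1: blocked -> lock at row 0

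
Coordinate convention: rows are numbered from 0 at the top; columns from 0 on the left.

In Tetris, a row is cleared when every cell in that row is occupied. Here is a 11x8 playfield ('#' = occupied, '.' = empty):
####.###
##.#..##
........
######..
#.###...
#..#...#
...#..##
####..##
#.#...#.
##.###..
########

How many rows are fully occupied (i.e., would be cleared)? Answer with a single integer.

Check each row:
  row 0: 1 empty cell -> not full
  row 1: 3 empty cells -> not full
  row 2: 8 empty cells -> not full
  row 3: 2 empty cells -> not full
  row 4: 4 empty cells -> not full
  row 5: 5 empty cells -> not full
  row 6: 5 empty cells -> not full
  row 7: 2 empty cells -> not full
  row 8: 5 empty cells -> not full
  row 9: 3 empty cells -> not full
  row 10: 0 empty cells -> FULL (clear)
Total rows cleared: 1

Answer: 1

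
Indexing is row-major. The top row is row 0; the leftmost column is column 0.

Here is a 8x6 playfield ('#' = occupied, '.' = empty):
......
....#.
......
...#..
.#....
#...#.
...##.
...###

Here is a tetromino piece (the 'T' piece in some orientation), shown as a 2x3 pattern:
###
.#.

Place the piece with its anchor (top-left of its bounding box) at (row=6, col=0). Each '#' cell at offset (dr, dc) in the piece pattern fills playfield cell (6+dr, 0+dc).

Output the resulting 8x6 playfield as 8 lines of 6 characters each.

Fill (6+0,0+0) = (6,0)
Fill (6+0,0+1) = (6,1)
Fill (6+0,0+2) = (6,2)
Fill (6+1,0+1) = (7,1)

Answer: ......
....#.
......
...#..
.#....
#...#.
#####.
.#.###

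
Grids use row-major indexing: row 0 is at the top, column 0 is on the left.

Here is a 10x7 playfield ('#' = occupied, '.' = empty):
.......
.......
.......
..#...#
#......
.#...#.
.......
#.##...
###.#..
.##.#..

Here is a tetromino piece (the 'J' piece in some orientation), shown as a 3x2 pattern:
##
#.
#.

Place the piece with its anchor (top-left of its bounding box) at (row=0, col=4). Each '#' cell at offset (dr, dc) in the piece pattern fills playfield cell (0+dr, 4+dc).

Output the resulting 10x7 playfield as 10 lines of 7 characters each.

Fill (0+0,4+0) = (0,4)
Fill (0+0,4+1) = (0,5)
Fill (0+1,4+0) = (1,4)
Fill (0+2,4+0) = (2,4)

Answer: ....##.
....#..
....#..
..#...#
#......
.#...#.
.......
#.##...
###.#..
.##.#..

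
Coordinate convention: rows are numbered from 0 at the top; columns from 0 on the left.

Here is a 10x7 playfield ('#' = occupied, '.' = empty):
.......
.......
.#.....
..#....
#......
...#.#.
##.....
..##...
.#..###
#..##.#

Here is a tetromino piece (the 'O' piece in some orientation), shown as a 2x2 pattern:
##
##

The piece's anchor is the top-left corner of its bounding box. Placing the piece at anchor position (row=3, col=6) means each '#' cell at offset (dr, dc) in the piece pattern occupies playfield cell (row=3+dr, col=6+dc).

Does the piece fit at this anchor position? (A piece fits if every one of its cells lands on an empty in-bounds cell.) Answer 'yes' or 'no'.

Check each piece cell at anchor (3, 6):
  offset (0,0) -> (3,6): empty -> OK
  offset (0,1) -> (3,7): out of bounds -> FAIL
  offset (1,0) -> (4,6): empty -> OK
  offset (1,1) -> (4,7): out of bounds -> FAIL
All cells valid: no

Answer: no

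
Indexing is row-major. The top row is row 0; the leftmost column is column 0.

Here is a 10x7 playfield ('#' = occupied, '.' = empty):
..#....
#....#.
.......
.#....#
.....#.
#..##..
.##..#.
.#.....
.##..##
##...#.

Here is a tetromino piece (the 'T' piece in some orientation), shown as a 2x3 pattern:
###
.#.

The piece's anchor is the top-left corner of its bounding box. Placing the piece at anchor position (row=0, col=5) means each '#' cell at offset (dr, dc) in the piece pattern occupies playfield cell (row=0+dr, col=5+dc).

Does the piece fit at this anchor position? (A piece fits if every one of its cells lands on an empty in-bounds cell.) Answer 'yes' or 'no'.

Answer: no

Derivation:
Check each piece cell at anchor (0, 5):
  offset (0,0) -> (0,5): empty -> OK
  offset (0,1) -> (0,6): empty -> OK
  offset (0,2) -> (0,7): out of bounds -> FAIL
  offset (1,1) -> (1,6): empty -> OK
All cells valid: no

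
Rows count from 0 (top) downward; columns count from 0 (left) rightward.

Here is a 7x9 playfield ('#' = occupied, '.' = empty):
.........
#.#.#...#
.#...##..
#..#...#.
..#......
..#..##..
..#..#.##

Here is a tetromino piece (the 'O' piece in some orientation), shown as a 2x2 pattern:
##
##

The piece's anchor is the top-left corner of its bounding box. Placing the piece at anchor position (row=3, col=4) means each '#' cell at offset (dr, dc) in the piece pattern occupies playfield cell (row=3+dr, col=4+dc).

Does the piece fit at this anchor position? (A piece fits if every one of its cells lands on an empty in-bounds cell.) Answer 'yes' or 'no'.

Answer: yes

Derivation:
Check each piece cell at anchor (3, 4):
  offset (0,0) -> (3,4): empty -> OK
  offset (0,1) -> (3,5): empty -> OK
  offset (1,0) -> (4,4): empty -> OK
  offset (1,1) -> (4,5): empty -> OK
All cells valid: yes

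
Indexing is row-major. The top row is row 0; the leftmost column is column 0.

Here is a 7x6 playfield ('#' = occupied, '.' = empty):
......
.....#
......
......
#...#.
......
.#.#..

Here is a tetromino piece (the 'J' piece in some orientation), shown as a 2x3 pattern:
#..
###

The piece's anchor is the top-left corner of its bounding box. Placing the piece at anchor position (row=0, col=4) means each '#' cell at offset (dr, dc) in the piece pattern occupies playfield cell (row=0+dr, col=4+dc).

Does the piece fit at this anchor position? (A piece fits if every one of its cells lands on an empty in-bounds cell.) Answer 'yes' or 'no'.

Answer: no

Derivation:
Check each piece cell at anchor (0, 4):
  offset (0,0) -> (0,4): empty -> OK
  offset (1,0) -> (1,4): empty -> OK
  offset (1,1) -> (1,5): occupied ('#') -> FAIL
  offset (1,2) -> (1,6): out of bounds -> FAIL
All cells valid: no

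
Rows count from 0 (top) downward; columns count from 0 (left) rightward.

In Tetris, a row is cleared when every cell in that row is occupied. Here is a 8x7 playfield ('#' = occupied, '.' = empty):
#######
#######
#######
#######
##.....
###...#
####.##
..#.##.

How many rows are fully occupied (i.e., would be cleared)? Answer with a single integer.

Answer: 4

Derivation:
Check each row:
  row 0: 0 empty cells -> FULL (clear)
  row 1: 0 empty cells -> FULL (clear)
  row 2: 0 empty cells -> FULL (clear)
  row 3: 0 empty cells -> FULL (clear)
  row 4: 5 empty cells -> not full
  row 5: 3 empty cells -> not full
  row 6: 1 empty cell -> not full
  row 7: 4 empty cells -> not full
Total rows cleared: 4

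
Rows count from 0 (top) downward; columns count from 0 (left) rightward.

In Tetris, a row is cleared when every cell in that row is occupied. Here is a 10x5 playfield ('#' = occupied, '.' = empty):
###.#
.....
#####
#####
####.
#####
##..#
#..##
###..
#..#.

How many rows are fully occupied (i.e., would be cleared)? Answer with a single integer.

Answer: 3

Derivation:
Check each row:
  row 0: 1 empty cell -> not full
  row 1: 5 empty cells -> not full
  row 2: 0 empty cells -> FULL (clear)
  row 3: 0 empty cells -> FULL (clear)
  row 4: 1 empty cell -> not full
  row 5: 0 empty cells -> FULL (clear)
  row 6: 2 empty cells -> not full
  row 7: 2 empty cells -> not full
  row 8: 2 empty cells -> not full
  row 9: 3 empty cells -> not full
Total rows cleared: 3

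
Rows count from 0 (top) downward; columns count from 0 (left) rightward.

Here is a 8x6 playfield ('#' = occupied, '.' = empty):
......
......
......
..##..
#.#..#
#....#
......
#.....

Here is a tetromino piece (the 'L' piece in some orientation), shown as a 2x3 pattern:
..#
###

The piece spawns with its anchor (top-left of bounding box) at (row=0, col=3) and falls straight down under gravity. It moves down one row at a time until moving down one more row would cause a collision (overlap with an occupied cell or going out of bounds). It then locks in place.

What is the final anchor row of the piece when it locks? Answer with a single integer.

Spawn at (row=0, col=3). Try each row:
  row 0: fits
  row 1: fits
  row 2: blocked -> lock at row 1

Answer: 1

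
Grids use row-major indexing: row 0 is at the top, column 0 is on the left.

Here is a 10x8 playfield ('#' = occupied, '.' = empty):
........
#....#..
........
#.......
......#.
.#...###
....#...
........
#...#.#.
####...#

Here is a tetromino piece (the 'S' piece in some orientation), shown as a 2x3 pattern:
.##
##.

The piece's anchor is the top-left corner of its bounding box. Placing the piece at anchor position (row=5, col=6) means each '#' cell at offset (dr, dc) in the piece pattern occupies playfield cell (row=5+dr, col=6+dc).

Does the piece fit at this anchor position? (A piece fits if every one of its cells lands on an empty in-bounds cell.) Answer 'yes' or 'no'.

Answer: no

Derivation:
Check each piece cell at anchor (5, 6):
  offset (0,1) -> (5,7): occupied ('#') -> FAIL
  offset (0,2) -> (5,8): out of bounds -> FAIL
  offset (1,0) -> (6,6): empty -> OK
  offset (1,1) -> (6,7): empty -> OK
All cells valid: no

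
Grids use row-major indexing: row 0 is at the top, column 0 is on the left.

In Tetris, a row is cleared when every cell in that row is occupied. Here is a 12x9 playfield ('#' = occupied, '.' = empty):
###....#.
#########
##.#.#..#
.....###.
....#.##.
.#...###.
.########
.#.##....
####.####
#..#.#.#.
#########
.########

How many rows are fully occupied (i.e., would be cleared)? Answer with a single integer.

Check each row:
  row 0: 5 empty cells -> not full
  row 1: 0 empty cells -> FULL (clear)
  row 2: 4 empty cells -> not full
  row 3: 6 empty cells -> not full
  row 4: 6 empty cells -> not full
  row 5: 5 empty cells -> not full
  row 6: 1 empty cell -> not full
  row 7: 6 empty cells -> not full
  row 8: 1 empty cell -> not full
  row 9: 5 empty cells -> not full
  row 10: 0 empty cells -> FULL (clear)
  row 11: 1 empty cell -> not full
Total rows cleared: 2

Answer: 2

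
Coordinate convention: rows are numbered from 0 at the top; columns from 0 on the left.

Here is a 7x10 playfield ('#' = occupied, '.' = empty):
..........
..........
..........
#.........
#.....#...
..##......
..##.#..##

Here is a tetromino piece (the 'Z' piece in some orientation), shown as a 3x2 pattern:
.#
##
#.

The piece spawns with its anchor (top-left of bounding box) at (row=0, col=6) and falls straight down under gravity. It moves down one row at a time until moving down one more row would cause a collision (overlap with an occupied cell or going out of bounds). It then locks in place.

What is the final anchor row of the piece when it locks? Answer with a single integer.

Answer: 1

Derivation:
Spawn at (row=0, col=6). Try each row:
  row 0: fits
  row 1: fits
  row 2: blocked -> lock at row 1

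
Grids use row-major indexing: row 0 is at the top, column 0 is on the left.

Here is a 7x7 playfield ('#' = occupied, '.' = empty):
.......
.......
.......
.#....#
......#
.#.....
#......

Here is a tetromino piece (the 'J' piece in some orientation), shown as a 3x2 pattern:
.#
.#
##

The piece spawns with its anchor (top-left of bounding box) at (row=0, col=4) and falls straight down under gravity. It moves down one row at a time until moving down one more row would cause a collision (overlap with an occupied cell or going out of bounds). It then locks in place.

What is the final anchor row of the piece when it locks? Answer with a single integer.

Spawn at (row=0, col=4). Try each row:
  row 0: fits
  row 1: fits
  row 2: fits
  row 3: fits
  row 4: fits
  row 5: blocked -> lock at row 4

Answer: 4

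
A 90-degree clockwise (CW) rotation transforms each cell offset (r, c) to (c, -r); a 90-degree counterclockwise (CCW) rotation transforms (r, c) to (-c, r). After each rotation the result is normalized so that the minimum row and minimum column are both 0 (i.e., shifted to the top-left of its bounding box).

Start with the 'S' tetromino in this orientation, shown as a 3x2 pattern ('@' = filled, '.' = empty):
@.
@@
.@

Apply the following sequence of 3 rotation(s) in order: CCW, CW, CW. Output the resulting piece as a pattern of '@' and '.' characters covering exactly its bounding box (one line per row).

Start:
@.
@@
.@
After rotation 1 (CCW):
.@@
@@.
After rotation 2 (CW):
@.
@@
.@
After rotation 3 (CW):
.@@
@@.

Answer: .@@
@@.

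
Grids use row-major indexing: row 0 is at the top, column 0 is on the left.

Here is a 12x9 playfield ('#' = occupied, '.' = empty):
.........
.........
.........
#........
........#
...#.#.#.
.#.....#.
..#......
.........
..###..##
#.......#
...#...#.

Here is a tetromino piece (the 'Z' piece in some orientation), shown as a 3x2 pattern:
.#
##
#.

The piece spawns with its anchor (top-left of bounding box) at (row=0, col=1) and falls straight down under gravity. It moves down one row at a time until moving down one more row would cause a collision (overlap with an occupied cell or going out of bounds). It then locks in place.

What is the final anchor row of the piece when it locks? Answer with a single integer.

Spawn at (row=0, col=1). Try each row:
  row 0: fits
  row 1: fits
  row 2: fits
  row 3: fits
  row 4: blocked -> lock at row 3

Answer: 3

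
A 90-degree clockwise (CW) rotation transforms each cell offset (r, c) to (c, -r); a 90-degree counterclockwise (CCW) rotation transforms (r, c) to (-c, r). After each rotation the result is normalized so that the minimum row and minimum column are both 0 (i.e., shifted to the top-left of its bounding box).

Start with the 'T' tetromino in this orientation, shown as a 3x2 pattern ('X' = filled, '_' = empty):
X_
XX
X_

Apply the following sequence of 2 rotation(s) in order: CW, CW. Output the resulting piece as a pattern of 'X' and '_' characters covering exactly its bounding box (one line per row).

Answer: _X
XX
_X

Derivation:
Start:
X_
XX
X_
After rotation 1 (CW):
XXX
_X_
After rotation 2 (CW):
_X
XX
_X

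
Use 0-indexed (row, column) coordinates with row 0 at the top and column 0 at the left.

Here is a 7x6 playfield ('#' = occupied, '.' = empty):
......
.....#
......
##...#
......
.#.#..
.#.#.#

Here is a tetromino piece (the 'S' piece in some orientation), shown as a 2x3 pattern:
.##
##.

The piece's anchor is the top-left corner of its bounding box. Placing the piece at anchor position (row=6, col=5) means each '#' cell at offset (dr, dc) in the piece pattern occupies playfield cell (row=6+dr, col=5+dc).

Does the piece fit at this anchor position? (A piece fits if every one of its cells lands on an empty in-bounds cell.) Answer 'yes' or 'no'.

Check each piece cell at anchor (6, 5):
  offset (0,1) -> (6,6): out of bounds -> FAIL
  offset (0,2) -> (6,7): out of bounds -> FAIL
  offset (1,0) -> (7,5): out of bounds -> FAIL
  offset (1,1) -> (7,6): out of bounds -> FAIL
All cells valid: no

Answer: no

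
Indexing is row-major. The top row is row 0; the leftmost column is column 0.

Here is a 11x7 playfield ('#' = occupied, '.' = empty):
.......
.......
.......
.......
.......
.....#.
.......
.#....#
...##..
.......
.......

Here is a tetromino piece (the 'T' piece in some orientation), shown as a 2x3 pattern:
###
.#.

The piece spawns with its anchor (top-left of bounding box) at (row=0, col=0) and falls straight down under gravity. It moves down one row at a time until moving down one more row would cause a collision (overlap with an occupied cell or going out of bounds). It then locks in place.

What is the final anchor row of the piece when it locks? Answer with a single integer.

Answer: 5

Derivation:
Spawn at (row=0, col=0). Try each row:
  row 0: fits
  row 1: fits
  row 2: fits
  row 3: fits
  row 4: fits
  row 5: fits
  row 6: blocked -> lock at row 5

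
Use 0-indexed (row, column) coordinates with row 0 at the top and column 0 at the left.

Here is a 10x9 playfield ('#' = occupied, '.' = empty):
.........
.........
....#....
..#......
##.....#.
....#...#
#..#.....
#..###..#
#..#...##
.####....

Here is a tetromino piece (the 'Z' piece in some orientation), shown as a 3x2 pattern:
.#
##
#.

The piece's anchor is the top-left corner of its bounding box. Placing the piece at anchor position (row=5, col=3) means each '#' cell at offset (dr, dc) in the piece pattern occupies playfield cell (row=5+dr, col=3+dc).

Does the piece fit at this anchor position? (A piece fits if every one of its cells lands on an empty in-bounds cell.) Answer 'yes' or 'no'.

Answer: no

Derivation:
Check each piece cell at anchor (5, 3):
  offset (0,1) -> (5,4): occupied ('#') -> FAIL
  offset (1,0) -> (6,3): occupied ('#') -> FAIL
  offset (1,1) -> (6,4): empty -> OK
  offset (2,0) -> (7,3): occupied ('#') -> FAIL
All cells valid: no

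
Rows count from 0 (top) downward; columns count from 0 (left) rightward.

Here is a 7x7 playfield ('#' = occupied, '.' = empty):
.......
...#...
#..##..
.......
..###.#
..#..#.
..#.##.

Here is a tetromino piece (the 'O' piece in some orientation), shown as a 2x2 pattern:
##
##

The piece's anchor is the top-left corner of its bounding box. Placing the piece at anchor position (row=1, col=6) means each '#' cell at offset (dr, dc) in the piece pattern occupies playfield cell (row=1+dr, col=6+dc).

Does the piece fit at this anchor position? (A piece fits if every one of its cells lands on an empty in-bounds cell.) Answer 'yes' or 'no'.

Answer: no

Derivation:
Check each piece cell at anchor (1, 6):
  offset (0,0) -> (1,6): empty -> OK
  offset (0,1) -> (1,7): out of bounds -> FAIL
  offset (1,0) -> (2,6): empty -> OK
  offset (1,1) -> (2,7): out of bounds -> FAIL
All cells valid: no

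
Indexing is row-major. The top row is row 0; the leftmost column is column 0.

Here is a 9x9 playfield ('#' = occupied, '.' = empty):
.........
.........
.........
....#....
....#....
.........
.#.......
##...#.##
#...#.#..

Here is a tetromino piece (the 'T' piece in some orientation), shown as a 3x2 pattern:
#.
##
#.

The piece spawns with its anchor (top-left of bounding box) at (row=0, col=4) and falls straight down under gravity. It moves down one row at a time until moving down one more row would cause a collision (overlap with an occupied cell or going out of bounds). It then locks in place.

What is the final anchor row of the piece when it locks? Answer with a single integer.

Spawn at (row=0, col=4). Try each row:
  row 0: fits
  row 1: blocked -> lock at row 0

Answer: 0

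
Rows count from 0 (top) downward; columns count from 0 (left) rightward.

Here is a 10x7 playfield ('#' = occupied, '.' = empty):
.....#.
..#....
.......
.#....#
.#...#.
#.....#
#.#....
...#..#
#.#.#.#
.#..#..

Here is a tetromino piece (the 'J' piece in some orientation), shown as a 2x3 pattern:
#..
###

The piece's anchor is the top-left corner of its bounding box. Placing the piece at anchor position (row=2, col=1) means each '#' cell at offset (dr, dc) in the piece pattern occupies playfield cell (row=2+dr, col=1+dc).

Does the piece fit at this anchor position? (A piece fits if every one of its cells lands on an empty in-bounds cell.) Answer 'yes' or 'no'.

Answer: no

Derivation:
Check each piece cell at anchor (2, 1):
  offset (0,0) -> (2,1): empty -> OK
  offset (1,0) -> (3,1): occupied ('#') -> FAIL
  offset (1,1) -> (3,2): empty -> OK
  offset (1,2) -> (3,3): empty -> OK
All cells valid: no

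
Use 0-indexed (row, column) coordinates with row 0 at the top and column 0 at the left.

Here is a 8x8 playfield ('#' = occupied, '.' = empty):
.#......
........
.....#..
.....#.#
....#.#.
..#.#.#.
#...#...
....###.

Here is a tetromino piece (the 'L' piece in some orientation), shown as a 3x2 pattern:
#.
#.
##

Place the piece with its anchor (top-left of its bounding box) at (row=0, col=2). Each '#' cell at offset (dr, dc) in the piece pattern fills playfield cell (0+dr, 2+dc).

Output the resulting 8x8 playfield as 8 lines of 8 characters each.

Answer: .##.....
..#.....
..##.#..
.....#.#
....#.#.
..#.#.#.
#...#...
....###.

Derivation:
Fill (0+0,2+0) = (0,2)
Fill (0+1,2+0) = (1,2)
Fill (0+2,2+0) = (2,2)
Fill (0+2,2+1) = (2,3)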